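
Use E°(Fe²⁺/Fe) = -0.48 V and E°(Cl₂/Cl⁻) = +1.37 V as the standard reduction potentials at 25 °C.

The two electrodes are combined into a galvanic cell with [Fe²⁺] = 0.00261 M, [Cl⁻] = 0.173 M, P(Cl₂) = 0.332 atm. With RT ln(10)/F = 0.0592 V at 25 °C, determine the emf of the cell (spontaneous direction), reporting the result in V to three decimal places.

Cl₂/Cl⁻ is the cathode (higher E°), Fe²⁺/Fe the anode: E°cell = +1.37 − (-0.48) = +1.85 V, n = 2.
Overall: Cl₂(g) + Fe(s) → 2 Cl⁻(aq) + Fe²⁺(aq)
Q = [Cl⁻]^2·[Fe²⁺] / (P(Cl₂)); log Q = -3.628.
E = E° − (0.0592/n) log Q = +1.85 − (0.0592/2)(-3.628) = +1.957 V.

+1.957 V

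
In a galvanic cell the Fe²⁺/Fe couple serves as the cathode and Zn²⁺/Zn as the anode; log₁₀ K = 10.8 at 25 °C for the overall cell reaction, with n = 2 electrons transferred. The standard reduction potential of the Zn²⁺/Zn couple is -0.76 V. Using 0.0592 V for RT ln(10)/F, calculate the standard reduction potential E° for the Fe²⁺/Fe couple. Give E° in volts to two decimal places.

-0.44 V

E°cell = (0.0592/n)·log K = (0.0592/2)(10.8) = +0.320 V.
Since Fe²⁺/Fe is the cathode and Zn²⁺/Zn the anode, E°cell = E°(Fe²⁺/Fe) − E°(Zn²⁺/Zn).
So E°(Fe²⁺/Fe) = E°cell + E°(Zn²⁺/Zn) = +0.320 + (-0.76) = -0.44 V.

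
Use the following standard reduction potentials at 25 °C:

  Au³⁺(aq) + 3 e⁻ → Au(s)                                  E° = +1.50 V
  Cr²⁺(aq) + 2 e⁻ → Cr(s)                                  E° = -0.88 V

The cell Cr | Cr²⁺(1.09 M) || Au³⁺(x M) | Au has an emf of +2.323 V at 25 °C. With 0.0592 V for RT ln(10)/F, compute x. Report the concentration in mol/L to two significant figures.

0.0015 M

Au³⁺/Au is the cathode, Cr²⁺/Cr the anode: E°cell = +2.38 V, n = 6.
Overall reaction: 2 Au³⁺(aq) + 3 Cr(s) → 2 Au(s) + 3 Cr²⁺(aq); Q = [Cr²⁺]^3/[Au³⁺]^2.
From E = E° − (0.0592/n) log Q: log Q = (E° − E)·n/0.0592 = (+2.38 − (+2.323))·6/0.0592 = 5.7770.
So 2·log[Au³⁺] = 3·log(1.09) − log Q = 0.1123 − (5.7770) = -5.6647; log[Au³⁺] = -5.6647 / 2 = -2.8323; [Au³⁺] = 10^(-2.8323) ≈ 0.0015 M.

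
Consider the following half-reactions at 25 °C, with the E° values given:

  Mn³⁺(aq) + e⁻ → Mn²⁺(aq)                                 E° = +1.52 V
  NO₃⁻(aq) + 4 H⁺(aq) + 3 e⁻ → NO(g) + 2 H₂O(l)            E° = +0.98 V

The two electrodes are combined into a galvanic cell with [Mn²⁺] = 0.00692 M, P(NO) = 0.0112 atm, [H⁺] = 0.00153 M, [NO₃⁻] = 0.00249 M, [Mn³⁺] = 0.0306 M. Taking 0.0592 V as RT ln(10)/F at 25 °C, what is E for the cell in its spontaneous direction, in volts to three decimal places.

+0.813 V

Mn³⁺/Mn²⁺ is the cathode (higher E°), NO₃⁻/NO the anode: E°cell = +1.52 − (+0.98) = +0.54 V, n = 3.
Overall: 3 Mn³⁺(aq) + NO(g) + 2 H₂O(l) → 3 Mn²⁺(aq) + NO₃⁻(aq) + 4 H⁺(aq)
Q = [Mn²⁺]^3·[NO₃⁻]·[H⁺]^4 / ([Mn³⁺]^3·P(NO)); log Q = -13.851.
E = E° − (0.0592/n) log Q = +0.54 − (0.0592/3)(-13.851) = +0.813 V.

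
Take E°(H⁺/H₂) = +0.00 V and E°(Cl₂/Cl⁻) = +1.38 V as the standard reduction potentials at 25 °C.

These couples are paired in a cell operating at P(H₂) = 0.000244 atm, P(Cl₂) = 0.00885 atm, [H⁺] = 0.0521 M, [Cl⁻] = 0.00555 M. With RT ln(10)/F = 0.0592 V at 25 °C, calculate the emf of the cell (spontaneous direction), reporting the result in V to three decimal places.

+1.422 V

Cl₂/Cl⁻ is the cathode (higher E°), H⁺/H₂ the anode: E°cell = +1.38 − (+0.00) = +1.38 V, n = 2.
Overall: Cl₂(g) + H₂(g) → 2 Cl⁻(aq) + 2 H⁺(aq)
Q = [Cl⁻]^2·[H⁺]^2 / (P(Cl₂)·P(H₂)); log Q = -1.412.
E = E° − (0.0592/n) log Q = +1.38 − (0.0592/2)(-1.412) = +1.422 V.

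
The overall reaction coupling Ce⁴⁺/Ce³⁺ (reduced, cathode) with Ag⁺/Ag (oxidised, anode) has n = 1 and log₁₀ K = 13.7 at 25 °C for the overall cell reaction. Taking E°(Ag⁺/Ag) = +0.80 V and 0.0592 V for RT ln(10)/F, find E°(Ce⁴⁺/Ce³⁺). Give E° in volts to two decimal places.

E°cell = (0.0592/n)·log K = (0.0592/1)(13.7) = +0.811 V.
Since Ce⁴⁺/Ce³⁺ is the cathode and Ag⁺/Ag the anode, E°cell = E°(Ce⁴⁺/Ce³⁺) − E°(Ag⁺/Ag).
So E°(Ce⁴⁺/Ce³⁺) = E°cell + E°(Ag⁺/Ag) = +0.811 + (+0.80) = +1.61 V.

+1.61 V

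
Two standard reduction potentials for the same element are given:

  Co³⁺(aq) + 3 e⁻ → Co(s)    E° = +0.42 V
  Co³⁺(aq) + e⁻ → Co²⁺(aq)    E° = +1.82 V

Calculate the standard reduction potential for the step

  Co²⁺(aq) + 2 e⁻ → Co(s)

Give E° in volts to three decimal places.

Sequential free energies add, so n₃E°₃ = n₁E°₁ + n₂E°₂.
With n₃ = 3, and the known step contributing 1×(+1.82) V, the unknown satisfies 2·E° = 3×(+0.42) − 1×(+1.82) = -0.560.
E° = -0.560 / 2 = -0.280 V.

-0.280 V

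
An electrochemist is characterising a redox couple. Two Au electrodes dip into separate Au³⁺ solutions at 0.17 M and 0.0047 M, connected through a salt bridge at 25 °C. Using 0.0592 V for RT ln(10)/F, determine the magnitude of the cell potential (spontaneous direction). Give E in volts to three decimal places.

+0.031 V

For a concentration cell E°cell = 0. The 0.17 M side is the cathode (reduction is favoured where [Au³⁺] is higher).
With n = 3, E = −(0.0592/3) log([Au³⁺]ₐₙ/[Au³⁺]꜀ₐₜ) = −(0.0592/3) log(0.0047/0.17) = −(0.0592/3)(-1.558) = +0.031 V.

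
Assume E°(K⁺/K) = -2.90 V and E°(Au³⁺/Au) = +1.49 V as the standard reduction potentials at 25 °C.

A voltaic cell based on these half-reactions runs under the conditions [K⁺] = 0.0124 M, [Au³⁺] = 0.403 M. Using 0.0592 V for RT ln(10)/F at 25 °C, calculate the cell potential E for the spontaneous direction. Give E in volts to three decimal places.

+4.495 V

Au³⁺/Au is the cathode (higher E°), K⁺/K the anode: E°cell = +1.49 − (-2.90) = +4.39 V, n = 3.
Overall: Au³⁺(aq) + 3 K(s) → Au(s) + 3 K⁺(aq)
Q = [K⁺]^3 / ([Au³⁺]); log Q = -5.325.
E = E° − (0.0592/n) log Q = +4.39 − (0.0592/3)(-5.325) = +4.495 V.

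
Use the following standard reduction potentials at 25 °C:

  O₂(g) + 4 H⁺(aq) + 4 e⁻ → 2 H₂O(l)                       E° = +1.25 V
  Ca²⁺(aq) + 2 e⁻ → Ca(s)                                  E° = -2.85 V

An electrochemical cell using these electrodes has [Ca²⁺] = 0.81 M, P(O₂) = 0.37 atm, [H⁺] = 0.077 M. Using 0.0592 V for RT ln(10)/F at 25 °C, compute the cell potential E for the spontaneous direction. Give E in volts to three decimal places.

+4.030 V

O₂/H₂O is the cathode (higher E°), Ca²⁺/Ca the anode: E°cell = +1.25 − (-2.85) = +4.10 V, n = 4.
Overall: O₂(g) + 4 H⁺(aq) + 2 Ca(s) → 2 H₂O(l) + 2 Ca²⁺(aq)
Q = [Ca²⁺]^2 / (P(O₂)·[H⁺]^4); log Q = 4.703.
E = E° − (0.0592/n) log Q = +4.10 − (0.0592/4)(4.703) = +4.030 V.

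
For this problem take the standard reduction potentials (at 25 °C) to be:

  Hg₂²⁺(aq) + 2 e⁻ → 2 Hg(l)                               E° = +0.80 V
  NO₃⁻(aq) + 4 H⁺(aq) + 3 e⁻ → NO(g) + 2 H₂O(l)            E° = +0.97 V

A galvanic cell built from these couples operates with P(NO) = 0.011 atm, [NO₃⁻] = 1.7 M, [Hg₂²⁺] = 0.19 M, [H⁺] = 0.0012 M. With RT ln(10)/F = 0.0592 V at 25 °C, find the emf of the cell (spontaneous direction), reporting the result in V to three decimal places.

+0.004 V

NO₃⁻/NO is the cathode (higher E°), Hg₂²⁺/Hg the anode: E°cell = +0.97 − (+0.80) = +0.17 V, n = 6.
Overall: 2 NO₃⁻(aq) + 8 H⁺(aq) + 6 Hg(l) → 2 NO(g) + 4 H₂O(l) + 3 Hg₂²⁺(aq)
Q = P(NO)^2·[Hg₂²⁺]^3 / ([NO₃⁻]^2·[H⁺]^8); log Q = 16.825.
E = E° − (0.0592/n) log Q = +0.17 − (0.0592/6)(16.825) = +0.004 V.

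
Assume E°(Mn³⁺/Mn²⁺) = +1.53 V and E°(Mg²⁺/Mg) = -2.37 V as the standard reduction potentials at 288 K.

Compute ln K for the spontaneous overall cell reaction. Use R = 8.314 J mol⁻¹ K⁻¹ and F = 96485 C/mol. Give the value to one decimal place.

314.3

Cathode: Mn³⁺/Mn²⁺; anode: Mg²⁺/Mg. E°cell = (+1.53) − (-2.37) = +3.90 V, with n = 2.
ΔG° = −nFE° = −RT ln K, so ln K = nFE°/(RT) = (2)(96485)(+3.90) / ((8.314)(288)) = 314.305.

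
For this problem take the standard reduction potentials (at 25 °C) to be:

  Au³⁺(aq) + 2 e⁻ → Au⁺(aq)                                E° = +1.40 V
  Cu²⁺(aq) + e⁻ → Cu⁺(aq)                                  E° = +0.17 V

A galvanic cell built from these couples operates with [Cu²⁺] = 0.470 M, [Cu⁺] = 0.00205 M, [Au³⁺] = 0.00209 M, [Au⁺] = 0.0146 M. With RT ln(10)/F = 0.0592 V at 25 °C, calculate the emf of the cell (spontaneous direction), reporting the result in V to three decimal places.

Au³⁺/Au⁺ is the cathode (higher E°), Cu²⁺/Cu⁺ the anode: E°cell = +1.40 − (+0.17) = +1.23 V, n = 2.
Overall: Au³⁺(aq) + 2 Cu⁺(aq) → Au⁺(aq) + 2 Cu²⁺(aq)
Q = [Au⁺]·[Cu²⁺]^2 / ([Au³⁺]·[Cu⁺]^2); log Q = 5.565.
E = E° − (0.0592/n) log Q = +1.23 − (0.0592/2)(5.565) = +1.065 V.

+1.065 V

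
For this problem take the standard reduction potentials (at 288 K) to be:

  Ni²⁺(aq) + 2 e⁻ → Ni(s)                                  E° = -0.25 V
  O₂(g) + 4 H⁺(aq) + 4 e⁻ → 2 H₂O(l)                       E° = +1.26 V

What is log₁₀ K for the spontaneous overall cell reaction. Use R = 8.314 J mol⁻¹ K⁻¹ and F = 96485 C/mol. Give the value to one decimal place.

Cathode: O₂/H₂O; anode: Ni²⁺/Ni. E°cell = (+1.26) − (-0.25) = +1.51 V, with n = 4.
ΔG° = −nFE° = −RT ln K, so ln K = nFE°/(RT) = (4)(96485)(+1.51) / ((8.314)(288)) = 243.385.
log₁₀ K = 243.385 / ln 10 = 105.7.

105.7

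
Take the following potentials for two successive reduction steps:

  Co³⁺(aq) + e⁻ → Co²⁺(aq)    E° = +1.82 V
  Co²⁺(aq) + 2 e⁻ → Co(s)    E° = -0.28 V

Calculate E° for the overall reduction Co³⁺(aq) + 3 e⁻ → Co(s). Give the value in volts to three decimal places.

+0.420 V

Standard free energies of sequential steps add: ΔG°₃ = ΔG°₁ + ΔG°₂, so n₃E°₃ = n₁E°₁ + n₂E°₂.
E°₃ = (1×+1.82 + 2×-0.28) / 3 = (+1.260) / 3 = +0.420 V.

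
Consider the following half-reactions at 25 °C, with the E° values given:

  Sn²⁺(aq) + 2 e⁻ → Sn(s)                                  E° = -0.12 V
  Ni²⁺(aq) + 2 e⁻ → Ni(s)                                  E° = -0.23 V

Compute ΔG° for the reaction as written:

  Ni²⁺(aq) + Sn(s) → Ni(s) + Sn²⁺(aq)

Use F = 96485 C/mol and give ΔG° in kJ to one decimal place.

As written, Ni²⁺/Ni is reduced (cathode) and Sn²⁺/Sn is oxidised (anode), so E°cell = (-0.23) − (-0.12) = -0.11 V.
Balancing electrons gives n = 2.
ΔG° = −nFE° = −(2)(96485)(-0.11) = 21,227 J = +21.2 kJ.

+21.2 kJ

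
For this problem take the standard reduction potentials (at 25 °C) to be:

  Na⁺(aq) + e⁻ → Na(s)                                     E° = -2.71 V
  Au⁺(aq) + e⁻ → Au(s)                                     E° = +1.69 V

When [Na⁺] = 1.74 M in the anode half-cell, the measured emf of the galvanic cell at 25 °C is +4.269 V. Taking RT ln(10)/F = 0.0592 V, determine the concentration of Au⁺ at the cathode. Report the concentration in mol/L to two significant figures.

Au⁺/Au is the cathode, Na⁺/Na the anode: E°cell = +4.40 V, n = 1.
Overall reaction: Au⁺(aq) + Na(s) → Au(s) + Na⁺(aq); Q = [Na⁺]^1/[Au⁺]^1.
From E = E° − (0.0592/n) log Q: log Q = (E° − E)·n/0.0592 = (+4.40 − (+4.269))·1/0.0592 = 2.2128.
So 1·log[Au⁺] = 1·log(1.74) − log Q = 0.2405 − (2.2128) = -1.9723; [Au⁺] = 10^(-1.9723) ≈ 0.011 M.

0.011 M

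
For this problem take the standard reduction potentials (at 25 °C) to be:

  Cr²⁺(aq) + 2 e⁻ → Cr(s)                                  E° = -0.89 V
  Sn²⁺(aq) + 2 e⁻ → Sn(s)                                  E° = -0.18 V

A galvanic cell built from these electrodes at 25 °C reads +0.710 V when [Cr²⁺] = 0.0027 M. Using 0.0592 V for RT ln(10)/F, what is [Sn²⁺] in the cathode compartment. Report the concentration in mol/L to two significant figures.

Sn²⁺/Sn is the cathode, Cr²⁺/Cr the anode: E°cell = +0.71 V, n = 2.
Overall reaction: Sn²⁺(aq) + Cr(s) → Sn(s) + Cr²⁺(aq); Q = [Cr²⁺]^1/[Sn²⁺]^1.
From E = E° − (0.0592/n) log Q: log Q = (E° − E)·n/0.0592 = (+0.71 − (+0.710))·2/0.0592 = 0.0000.
So 1·log[Sn²⁺] = 1·log(0.0027) − log Q = -2.5686 − (0.0000) = -2.5686; [Sn²⁺] = 10^(-2.5686) ≈ 0.0027 M.

0.0027 M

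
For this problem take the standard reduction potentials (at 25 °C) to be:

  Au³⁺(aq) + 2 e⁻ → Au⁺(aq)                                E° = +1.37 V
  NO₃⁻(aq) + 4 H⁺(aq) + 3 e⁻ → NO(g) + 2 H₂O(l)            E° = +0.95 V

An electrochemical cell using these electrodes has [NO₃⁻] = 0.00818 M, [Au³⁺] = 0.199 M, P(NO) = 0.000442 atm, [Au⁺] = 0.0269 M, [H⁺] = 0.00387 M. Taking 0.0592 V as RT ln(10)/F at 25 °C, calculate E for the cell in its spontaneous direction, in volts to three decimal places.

+0.611 V

Au³⁺/Au⁺ is the cathode (higher E°), NO₃⁻/NO the anode: E°cell = +1.37 − (+0.95) = +0.42 V, n = 6.
Overall: 3 Au³⁺(aq) + 2 NO(g) + 4 H₂O(l) → 3 Au⁺(aq) + 2 NO₃⁻(aq) + 8 H⁺(aq)
Q = [Au⁺]^3·[NO₃⁻]^2·[H⁺]^8 / ([Au³⁺]^3·P(NO)^2); log Q = -19.371.
E = E° − (0.0592/n) log Q = +0.42 − (0.0592/6)(-19.371) = +0.611 V.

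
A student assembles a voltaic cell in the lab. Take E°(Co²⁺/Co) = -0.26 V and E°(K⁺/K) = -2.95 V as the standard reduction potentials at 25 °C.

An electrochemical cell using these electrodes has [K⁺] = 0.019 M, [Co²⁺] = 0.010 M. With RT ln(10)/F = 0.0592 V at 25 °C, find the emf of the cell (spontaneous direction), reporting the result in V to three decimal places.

Co²⁺/Co is the cathode (higher E°), K⁺/K the anode: E°cell = -0.26 − (-2.95) = +2.69 V, n = 2.
Overall: Co²⁺(aq) + 2 K(s) → Co(s) + 2 K⁺(aq)
Q = [K⁺]^2 / ([Co²⁺]); log Q = -1.442.
E = E° − (0.0592/n) log Q = +2.69 − (0.0592/2)(-1.442) = +2.733 V.

+2.733 V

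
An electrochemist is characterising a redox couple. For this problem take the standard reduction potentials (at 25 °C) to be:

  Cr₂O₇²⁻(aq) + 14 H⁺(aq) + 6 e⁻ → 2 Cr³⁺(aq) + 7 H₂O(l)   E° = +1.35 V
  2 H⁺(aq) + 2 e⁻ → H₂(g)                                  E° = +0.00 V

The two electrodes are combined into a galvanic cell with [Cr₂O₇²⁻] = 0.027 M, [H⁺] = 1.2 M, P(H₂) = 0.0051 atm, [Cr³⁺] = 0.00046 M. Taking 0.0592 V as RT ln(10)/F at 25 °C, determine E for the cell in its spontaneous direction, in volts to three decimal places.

Cr₂O₇²⁻/Cr³⁺ is the cathode (higher E°), H⁺/H₂ the anode: E°cell = +1.35 − (+0.00) = +1.35 V, n = 6.
Overall: Cr₂O₇²⁻(aq) + 8 H⁺(aq) + 3 H₂(g) → 2 Cr³⁺(aq) + 7 H₂O(l)
Q = [Cr³⁺]^2 / ([Cr₂O₇²⁻]·[H⁺]^8·P(H₂)^3); log Q = 1.138.
E = E° − (0.0592/n) log Q = +1.35 − (0.0592/6)(1.138) = +1.339 V.

+1.339 V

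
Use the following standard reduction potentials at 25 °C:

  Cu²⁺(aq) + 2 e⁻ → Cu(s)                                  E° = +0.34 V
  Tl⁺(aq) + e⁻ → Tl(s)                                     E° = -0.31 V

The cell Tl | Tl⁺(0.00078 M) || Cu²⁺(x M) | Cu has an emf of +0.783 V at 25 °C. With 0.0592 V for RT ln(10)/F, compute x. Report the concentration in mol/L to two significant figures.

0.019 M

Cu²⁺/Cu is the cathode, Tl⁺/Tl the anode: E°cell = +0.65 V, n = 2.
Overall reaction: Cu²⁺(aq) + 2 Tl(s) → Cu(s) + 2 Tl⁺(aq); Q = [Tl⁺]^2/[Cu²⁺]^1.
From E = E° − (0.0592/n) log Q: log Q = (E° − E)·n/0.0592 = (+0.65 − (+0.783))·2/0.0592 = -4.4932.
So 1·log[Cu²⁺] = 2·log(0.00078) − log Q = -6.2158 − (-4.4932) = -1.7226; [Cu²⁺] = 10^(-1.7226) ≈ 0.019 M.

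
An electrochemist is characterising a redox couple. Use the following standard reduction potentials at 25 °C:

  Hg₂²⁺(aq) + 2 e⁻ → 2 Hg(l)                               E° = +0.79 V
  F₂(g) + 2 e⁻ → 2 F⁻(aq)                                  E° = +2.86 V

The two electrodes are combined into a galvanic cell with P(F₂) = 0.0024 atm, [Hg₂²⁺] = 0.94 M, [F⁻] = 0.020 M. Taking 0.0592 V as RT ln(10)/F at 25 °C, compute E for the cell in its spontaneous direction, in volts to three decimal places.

F₂/F⁻ is the cathode (higher E°), Hg₂²⁺/Hg the anode: E°cell = +2.86 − (+0.79) = +2.07 V, n = 2.
Overall: F₂(g) + 2 Hg(l) → 2 F⁻(aq) + Hg₂²⁺(aq)
Q = [F⁻]^2·[Hg₂²⁺] / (P(F₂)); log Q = -0.805.
E = E° − (0.0592/n) log Q = +2.07 − (0.0592/2)(-0.805) = +2.094 V.

+2.094 V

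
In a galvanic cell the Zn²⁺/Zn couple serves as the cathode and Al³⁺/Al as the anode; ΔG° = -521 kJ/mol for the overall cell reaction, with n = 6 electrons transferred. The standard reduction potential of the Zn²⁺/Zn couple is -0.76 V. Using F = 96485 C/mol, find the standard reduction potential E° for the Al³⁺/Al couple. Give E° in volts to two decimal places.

-1.66 V

E°cell = −ΔG°/(nF) = −(-521×10³)/((6)(96485)) = +0.900 V.
Since Zn²⁺/Zn is the cathode and Al³⁺/Al the anode, E°cell = E°(Zn²⁺/Zn) − E°(Al³⁺/Al).
So E°(Al³⁺/Al) = E°(Zn²⁺/Zn) − E°cell = (-0.76) − (+0.900) = -1.66 V.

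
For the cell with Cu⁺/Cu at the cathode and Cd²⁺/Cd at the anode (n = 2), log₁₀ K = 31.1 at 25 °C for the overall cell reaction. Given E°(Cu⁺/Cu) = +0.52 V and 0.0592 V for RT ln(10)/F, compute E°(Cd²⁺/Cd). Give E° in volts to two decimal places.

-0.40 V

E°cell = (0.0592/n)·log K = (0.0592/2)(31.1) = +0.921 V.
Since Cu⁺/Cu is the cathode and Cd²⁺/Cd the anode, E°cell = E°(Cu⁺/Cu) − E°(Cd²⁺/Cd).
So E°(Cd²⁺/Cd) = E°(Cu⁺/Cu) − E°cell = (+0.52) − (+0.921) = -0.40 V.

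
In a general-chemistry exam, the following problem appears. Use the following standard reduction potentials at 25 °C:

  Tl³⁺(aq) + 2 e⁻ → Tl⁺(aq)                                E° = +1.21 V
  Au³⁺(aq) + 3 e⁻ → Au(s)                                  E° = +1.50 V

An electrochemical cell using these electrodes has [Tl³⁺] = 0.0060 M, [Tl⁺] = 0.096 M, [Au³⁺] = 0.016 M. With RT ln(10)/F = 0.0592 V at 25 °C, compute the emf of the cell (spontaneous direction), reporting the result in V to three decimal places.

+0.290 V

Au³⁺/Au is the cathode (higher E°), Tl³⁺/Tl⁺ the anode: E°cell = +1.50 − (+1.21) = +0.29 V, n = 6.
Overall: 2 Au³⁺(aq) + 3 Tl⁺(aq) → 2 Au(s) + 3 Tl³⁺(aq)
Q = [Tl³⁺]^3 / ([Au³⁺]^2·[Tl⁺]^3); log Q = -0.021.
E = E° − (0.0592/n) log Q = +0.29 − (0.0592/6)(-0.021) = +0.290 V.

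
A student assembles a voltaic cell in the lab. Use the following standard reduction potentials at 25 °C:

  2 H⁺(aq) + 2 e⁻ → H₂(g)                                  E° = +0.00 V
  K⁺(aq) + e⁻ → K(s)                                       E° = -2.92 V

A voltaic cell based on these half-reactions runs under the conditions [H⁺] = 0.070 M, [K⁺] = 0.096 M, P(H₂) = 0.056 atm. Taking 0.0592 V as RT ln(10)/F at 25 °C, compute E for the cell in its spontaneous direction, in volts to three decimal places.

H⁺/H₂ is the cathode (higher E°), K⁺/K the anode: E°cell = +0.00 − (-2.92) = +2.92 V, n = 2.
Overall: 2 H⁺(aq) + 2 K(s) → H₂(g) + 2 K⁺(aq)
Q = P(H₂)·[K⁺]^2 / ([H⁺]^2); log Q = -0.977.
E = E° − (0.0592/n) log Q = +2.92 − (0.0592/2)(-0.977) = +2.949 V.

+2.949 V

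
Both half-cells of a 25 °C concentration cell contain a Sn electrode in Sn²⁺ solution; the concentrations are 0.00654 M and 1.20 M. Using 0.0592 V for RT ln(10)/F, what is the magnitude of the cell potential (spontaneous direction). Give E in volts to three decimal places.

For a concentration cell E°cell = 0. The 1.20 M side is the cathode (reduction is favoured where [Sn²⁺] is higher).
With n = 2, E = −(0.0592/2) log([Sn²⁺]ₐₙ/[Sn²⁺]꜀ₐₜ) = −(0.0592/2) log(0.00654/1.2) = −(0.0592/2)(-2.264) = +0.067 V.

+0.067 V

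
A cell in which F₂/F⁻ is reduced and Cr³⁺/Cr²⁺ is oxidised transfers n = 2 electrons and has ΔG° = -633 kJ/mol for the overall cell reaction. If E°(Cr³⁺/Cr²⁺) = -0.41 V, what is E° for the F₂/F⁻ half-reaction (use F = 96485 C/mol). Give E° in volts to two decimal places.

+2.87 V

E°cell = −ΔG°/(nF) = −(-633×10³)/((2)(96485)) = +3.280 V.
Since F₂/F⁻ is the cathode and Cr³⁺/Cr²⁺ the anode, E°cell = E°(F₂/F⁻) − E°(Cr³⁺/Cr²⁺).
So E°(F₂/F⁻) = E°cell + E°(Cr³⁺/Cr²⁺) = +3.280 + (-0.41) = +2.87 V.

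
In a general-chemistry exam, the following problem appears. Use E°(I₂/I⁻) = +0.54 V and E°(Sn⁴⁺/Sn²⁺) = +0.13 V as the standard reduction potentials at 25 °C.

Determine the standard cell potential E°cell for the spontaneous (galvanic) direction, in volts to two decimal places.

+0.41 V

The I₂/I⁻ couple has the higher reduction potential, so it is the cathode; Sn⁴⁺/Sn²⁺ is oxidised at the anode.
E°cell = E°(cathode) − E°(anode) = (+0.54) − (+0.13) = +0.41 V.
Since E°cell > 0, the reaction is spontaneous under standard conditions.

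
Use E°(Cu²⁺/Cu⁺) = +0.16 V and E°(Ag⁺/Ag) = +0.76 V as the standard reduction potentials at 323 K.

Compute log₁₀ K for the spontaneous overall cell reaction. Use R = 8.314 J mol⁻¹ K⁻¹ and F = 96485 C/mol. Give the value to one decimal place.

9.4

Cathode: Ag⁺/Ag; anode: Cu²⁺/Cu⁺. E°cell = (+0.76) − (+0.16) = +0.60 V, with n = 1.
ΔG° = −nFE° = −RT ln K, so ln K = nFE°/(RT) = (1)(96485)(+0.60) / ((8.314)(323)) = 21.558.
log₁₀ K = 21.558 / ln 10 = 9.4.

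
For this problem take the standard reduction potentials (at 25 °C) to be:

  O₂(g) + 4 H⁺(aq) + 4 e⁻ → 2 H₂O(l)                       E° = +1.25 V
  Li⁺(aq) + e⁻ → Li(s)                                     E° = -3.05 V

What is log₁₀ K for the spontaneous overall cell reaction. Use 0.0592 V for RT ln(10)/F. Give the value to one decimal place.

Cathode: O₂/H₂O; anode: Li⁺/Li. E°cell = +4.30 V, n = 4.
log K = nE°cell / 0.0592 = (4)(+4.30) / 0.0592 = 290.5.

290.5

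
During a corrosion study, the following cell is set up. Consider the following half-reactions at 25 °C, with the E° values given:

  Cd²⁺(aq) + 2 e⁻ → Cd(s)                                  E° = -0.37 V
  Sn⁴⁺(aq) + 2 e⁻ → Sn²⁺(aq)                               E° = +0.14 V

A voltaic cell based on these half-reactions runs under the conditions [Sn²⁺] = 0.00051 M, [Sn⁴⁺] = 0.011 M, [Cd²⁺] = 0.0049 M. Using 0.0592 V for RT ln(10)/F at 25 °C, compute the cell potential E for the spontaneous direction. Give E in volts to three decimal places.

+0.618 V

Sn⁴⁺/Sn²⁺ is the cathode (higher E°), Cd²⁺/Cd the anode: E°cell = +0.14 − (-0.37) = +0.51 V, n = 2.
Overall: Sn⁴⁺(aq) + Cd(s) → Sn²⁺(aq) + Cd²⁺(aq)
Q = [Sn²⁺]·[Cd²⁺] / ([Sn⁴⁺]); log Q = -3.644.
E = E° − (0.0592/n) log Q = +0.51 − (0.0592/2)(-3.644) = +0.618 V.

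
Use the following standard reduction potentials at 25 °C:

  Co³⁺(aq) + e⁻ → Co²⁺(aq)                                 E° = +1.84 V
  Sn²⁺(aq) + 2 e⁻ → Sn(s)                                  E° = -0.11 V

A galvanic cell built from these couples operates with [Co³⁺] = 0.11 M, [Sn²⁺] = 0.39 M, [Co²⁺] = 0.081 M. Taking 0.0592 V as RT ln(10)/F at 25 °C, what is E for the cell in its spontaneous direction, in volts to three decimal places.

Co³⁺/Co²⁺ is the cathode (higher E°), Sn²⁺/Sn the anode: E°cell = +1.84 − (-0.11) = +1.95 V, n = 2.
Overall: 2 Co³⁺(aq) + Sn(s) → 2 Co²⁺(aq) + Sn²⁺(aq)
Q = [Co²⁺]^2·[Sn²⁺] / ([Co³⁺]^2); log Q = -0.675.
E = E° − (0.0592/n) log Q = +1.95 − (0.0592/2)(-0.675) = +1.970 V.

+1.970 V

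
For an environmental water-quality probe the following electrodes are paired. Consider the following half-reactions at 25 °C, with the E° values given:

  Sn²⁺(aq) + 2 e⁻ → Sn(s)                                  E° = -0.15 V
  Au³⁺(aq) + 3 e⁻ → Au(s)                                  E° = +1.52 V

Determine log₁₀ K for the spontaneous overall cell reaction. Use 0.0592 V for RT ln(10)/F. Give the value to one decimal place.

Cathode: Au³⁺/Au; anode: Sn²⁺/Sn. E°cell = +1.67 V, n = 6.
log K = nE°cell / 0.0592 = (6)(+1.67) / 0.0592 = 169.3.

169.3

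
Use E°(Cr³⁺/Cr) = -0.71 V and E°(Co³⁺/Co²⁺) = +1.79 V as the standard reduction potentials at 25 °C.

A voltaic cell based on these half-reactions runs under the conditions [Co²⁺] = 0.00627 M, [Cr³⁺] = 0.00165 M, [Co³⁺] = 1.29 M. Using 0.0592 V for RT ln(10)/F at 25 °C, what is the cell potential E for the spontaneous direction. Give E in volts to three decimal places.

Co³⁺/Co²⁺ is the cathode (higher E°), Cr³⁺/Cr the anode: E°cell = +1.79 − (-0.71) = +2.50 V, n = 3.
Overall: 3 Co³⁺(aq) + Cr(s) → 3 Co²⁺(aq) + Cr³⁺(aq)
Q = [Co²⁺]^3·[Cr³⁺] / ([Co³⁺]^3); log Q = -9.722.
E = E° − (0.0592/n) log Q = +2.50 − (0.0592/3)(-9.722) = +2.692 V.

+2.692 V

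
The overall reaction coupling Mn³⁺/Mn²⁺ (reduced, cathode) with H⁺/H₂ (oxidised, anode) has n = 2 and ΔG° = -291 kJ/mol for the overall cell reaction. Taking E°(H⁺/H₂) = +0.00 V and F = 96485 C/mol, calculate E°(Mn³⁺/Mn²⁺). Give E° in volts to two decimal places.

E°cell = −ΔG°/(nF) = −(-291×10³)/((2)(96485)) = +1.508 V.
Since Mn³⁺/Mn²⁺ is the cathode and H⁺/H₂ the anode, E°cell = E°(Mn³⁺/Mn²⁺) − E°(H⁺/H₂).
So E°(Mn³⁺/Mn²⁺) = E°cell + E°(H⁺/H₂) = +1.508 + (+0.00) = +1.51 V.

+1.51 V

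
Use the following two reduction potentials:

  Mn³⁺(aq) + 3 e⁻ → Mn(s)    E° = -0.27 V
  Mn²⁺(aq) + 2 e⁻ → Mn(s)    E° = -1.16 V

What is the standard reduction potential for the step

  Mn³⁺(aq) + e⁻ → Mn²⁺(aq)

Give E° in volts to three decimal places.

Sequential free energies add, so n₃E°₃ = n₁E°₁ + n₂E°₂.
With n₃ = 3, and the known step contributing 2×(-1.16) V, the unknown satisfies 1·E° = 3×(-0.27) − 2×(-1.16) = +1.510.
E° = +1.510 / 1 = +1.510 V.

+1.510 V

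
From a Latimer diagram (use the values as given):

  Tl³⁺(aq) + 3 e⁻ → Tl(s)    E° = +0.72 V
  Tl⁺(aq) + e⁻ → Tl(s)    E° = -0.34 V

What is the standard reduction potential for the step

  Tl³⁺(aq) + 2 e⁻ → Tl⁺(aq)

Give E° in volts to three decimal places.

+1.250 V

Sequential free energies add, so n₃E°₃ = n₁E°₁ + n₂E°₂.
With n₃ = 3, and the known step contributing 1×(-0.34) V, the unknown satisfies 2·E° = 3×(+0.72) − 1×(-0.34) = +2.500.
E° = +2.500 / 2 = +1.250 V.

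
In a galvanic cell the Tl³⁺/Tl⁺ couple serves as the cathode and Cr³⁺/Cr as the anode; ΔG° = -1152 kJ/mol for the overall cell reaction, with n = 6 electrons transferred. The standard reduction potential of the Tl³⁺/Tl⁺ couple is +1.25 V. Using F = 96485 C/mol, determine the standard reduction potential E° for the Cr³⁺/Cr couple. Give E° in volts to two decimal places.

-0.74 V

E°cell = −ΔG°/(nF) = −(-1152×10³)/((6)(96485)) = +1.990 V.
Since Tl³⁺/Tl⁺ is the cathode and Cr³⁺/Cr the anode, E°cell = E°(Tl³⁺/Tl⁺) − E°(Cr³⁺/Cr).
So E°(Cr³⁺/Cr) = E°(Tl³⁺/Tl⁺) − E°cell = (+1.25) − (+1.990) = -0.74 V.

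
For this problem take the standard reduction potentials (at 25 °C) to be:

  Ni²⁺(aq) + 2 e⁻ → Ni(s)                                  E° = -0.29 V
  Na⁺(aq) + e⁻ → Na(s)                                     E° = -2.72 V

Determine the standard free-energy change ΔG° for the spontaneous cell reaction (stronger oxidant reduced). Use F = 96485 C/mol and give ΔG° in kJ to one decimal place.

-468.9 kJ

Ni²⁺/Ni (E° = -0.29 V) is the cathode; Na⁺/Na (E° = -2.72 V) is the anode, so E°cell = +2.43 V.
Balancing electrons gives n = 2 (lcm of 2 and 1).
ΔG° = −nFE° = −(2)(96485)(+2.43) = -468,917 J = -468.9 kJ.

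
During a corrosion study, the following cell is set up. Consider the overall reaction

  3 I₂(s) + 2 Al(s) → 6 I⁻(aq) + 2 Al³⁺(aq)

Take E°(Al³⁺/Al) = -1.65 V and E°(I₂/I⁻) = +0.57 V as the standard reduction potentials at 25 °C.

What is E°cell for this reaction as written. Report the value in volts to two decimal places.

The I₂/I⁻ couple has the higher reduction potential, so it is the cathode; Al³⁺/Al is oxidised at the anode.
E°cell = E°(cathode) − E°(anode) = (+0.57) − (-1.65) = +2.22 V.
Since E°cell > 0, the reaction is spontaneous under standard conditions.

+2.22 V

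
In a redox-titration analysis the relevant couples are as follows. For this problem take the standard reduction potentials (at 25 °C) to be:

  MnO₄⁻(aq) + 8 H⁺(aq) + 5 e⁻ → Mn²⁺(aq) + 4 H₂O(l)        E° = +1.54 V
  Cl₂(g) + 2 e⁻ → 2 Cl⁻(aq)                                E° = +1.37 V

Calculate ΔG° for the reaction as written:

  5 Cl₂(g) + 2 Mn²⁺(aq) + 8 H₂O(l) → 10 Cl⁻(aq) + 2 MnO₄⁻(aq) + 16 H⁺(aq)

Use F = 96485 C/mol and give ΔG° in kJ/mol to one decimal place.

+164.0 kJ/mol

As written, Cl₂/Cl⁻ is reduced (cathode) and MnO₄⁻/Mn²⁺ is oxidised (anode), so E°cell = (+1.37) − (+1.54) = -0.17 V.
Balancing electrons gives n = 10.
ΔG° = −nFE° = −(10)(96485)(-0.17) = 164,024 J = +164.0 kJ/mol.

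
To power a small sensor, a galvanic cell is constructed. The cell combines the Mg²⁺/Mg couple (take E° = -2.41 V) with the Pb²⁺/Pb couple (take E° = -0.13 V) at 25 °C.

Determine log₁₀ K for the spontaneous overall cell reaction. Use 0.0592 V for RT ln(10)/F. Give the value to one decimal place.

Cathode: Pb²⁺/Pb; anode: Mg²⁺/Mg. E°cell = +2.28 V, n = 2.
log K = nE°cell / 0.0592 = (2)(+2.28) / 0.0592 = 77.0.

77.0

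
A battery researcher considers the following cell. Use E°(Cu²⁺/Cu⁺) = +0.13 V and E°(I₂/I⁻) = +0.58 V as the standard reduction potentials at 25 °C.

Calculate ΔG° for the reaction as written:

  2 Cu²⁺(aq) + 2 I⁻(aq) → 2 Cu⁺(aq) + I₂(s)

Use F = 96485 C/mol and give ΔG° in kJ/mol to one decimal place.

+86.8 kJ/mol

As written, Cu²⁺/Cu⁺ is reduced (cathode) and I₂/I⁻ is oxidised (anode), so E°cell = (+0.13) − (+0.58) = -0.45 V.
Balancing electrons gives n = 2.
ΔG° = −nFE° = −(2)(96485)(-0.45) = 86,836 J = +86.8 kJ/mol.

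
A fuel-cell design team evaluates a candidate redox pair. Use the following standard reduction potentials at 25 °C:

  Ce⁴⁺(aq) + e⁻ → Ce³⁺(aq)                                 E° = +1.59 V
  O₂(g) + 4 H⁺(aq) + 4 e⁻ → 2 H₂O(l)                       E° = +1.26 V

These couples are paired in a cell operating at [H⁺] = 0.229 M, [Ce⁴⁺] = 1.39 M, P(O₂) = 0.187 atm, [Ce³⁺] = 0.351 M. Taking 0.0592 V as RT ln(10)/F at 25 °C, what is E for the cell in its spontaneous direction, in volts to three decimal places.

Ce⁴⁺/Ce³⁺ is the cathode (higher E°), O₂/H₂O the anode: E°cell = +1.59 − (+1.26) = +0.33 V, n = 4.
Overall: 4 Ce⁴⁺(aq) + 2 H₂O(l) → 4 Ce³⁺(aq) + O₂(g) + 4 H⁺(aq)
Q = [Ce³⁺]^4·P(O₂)·[H⁺]^4 / ([Ce⁴⁺]^4); log Q = -5.680.
E = E° − (0.0592/n) log Q = +0.33 − (0.0592/4)(-5.680) = +0.414 V.

+0.414 V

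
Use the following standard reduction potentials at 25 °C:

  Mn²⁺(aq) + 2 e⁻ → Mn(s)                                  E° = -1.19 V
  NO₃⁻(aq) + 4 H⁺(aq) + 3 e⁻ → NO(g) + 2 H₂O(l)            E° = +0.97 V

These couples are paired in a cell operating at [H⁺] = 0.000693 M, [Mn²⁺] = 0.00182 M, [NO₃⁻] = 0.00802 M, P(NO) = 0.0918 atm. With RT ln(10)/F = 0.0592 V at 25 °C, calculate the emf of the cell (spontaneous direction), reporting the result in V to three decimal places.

NO₃⁻/NO is the cathode (higher E°), Mn²⁺/Mn the anode: E°cell = +0.97 − (-1.19) = +2.16 V, n = 6.
Overall: 2 NO₃⁻(aq) + 8 H⁺(aq) + 3 Mn(s) → 2 NO(g) + 4 H₂O(l) + 3 Mn²⁺(aq)
Q = P(NO)^2·[Mn²⁺]^3 / ([NO₃⁻]^2·[H⁺]^8); log Q = 19.172.
E = E° − (0.0592/n) log Q = +2.16 − (0.0592/6)(19.172) = +1.971 V.

+1.971 V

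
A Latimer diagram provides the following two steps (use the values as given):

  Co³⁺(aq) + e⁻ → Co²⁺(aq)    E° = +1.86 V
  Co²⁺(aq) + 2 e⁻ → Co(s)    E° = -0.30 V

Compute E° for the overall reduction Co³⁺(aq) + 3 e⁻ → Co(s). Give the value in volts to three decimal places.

Adding the free-energy changes (−nFE°) of the two steps gives −n₃FE°₃ = −n₁FE°₁ − n₂FE°₂.
E°₃ = (1×+1.86 + 2×-0.30) / 3 = (+1.260) / 3 = +0.420 V.
Simply averaging or adding the two E° values would be wrong; the electron-weighted sum is required.

+0.420 V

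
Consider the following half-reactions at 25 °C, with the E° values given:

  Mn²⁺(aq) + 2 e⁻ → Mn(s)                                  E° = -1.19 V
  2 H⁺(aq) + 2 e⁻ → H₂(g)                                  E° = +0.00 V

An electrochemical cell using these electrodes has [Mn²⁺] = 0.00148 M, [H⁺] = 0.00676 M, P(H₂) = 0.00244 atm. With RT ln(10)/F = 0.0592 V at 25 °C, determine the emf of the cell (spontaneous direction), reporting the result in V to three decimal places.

+1.223 V

H⁺/H₂ is the cathode (higher E°), Mn²⁺/Mn the anode: E°cell = +0.00 − (-1.19) = +1.19 V, n = 2.
Overall: 2 H⁺(aq) + Mn(s) → H₂(g) + Mn²⁺(aq)
Q = P(H₂)·[Mn²⁺] / ([H⁺]^2); log Q = -1.102.
E = E° − (0.0592/n) log Q = +1.19 − (0.0592/2)(-1.102) = +1.223 V.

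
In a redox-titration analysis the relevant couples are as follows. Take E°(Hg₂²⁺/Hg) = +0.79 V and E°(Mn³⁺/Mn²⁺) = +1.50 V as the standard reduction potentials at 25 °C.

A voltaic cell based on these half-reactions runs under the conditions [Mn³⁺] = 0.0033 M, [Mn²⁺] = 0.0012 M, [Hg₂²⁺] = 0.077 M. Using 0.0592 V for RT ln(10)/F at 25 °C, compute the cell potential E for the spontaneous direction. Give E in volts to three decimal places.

Mn³⁺/Mn²⁺ is the cathode (higher E°), Hg₂²⁺/Hg the anode: E°cell = +1.50 − (+0.79) = +0.71 V, n = 2.
Overall: 2 Mn³⁺(aq) + 2 Hg(l) → 2 Mn²⁺(aq) + Hg₂²⁺(aq)
Q = [Mn²⁺]^2·[Hg₂²⁺] / ([Mn³⁺]^2); log Q = -1.992.
E = E° − (0.0592/n) log Q = +0.71 − (0.0592/2)(-1.992) = +0.769 V.

+0.769 V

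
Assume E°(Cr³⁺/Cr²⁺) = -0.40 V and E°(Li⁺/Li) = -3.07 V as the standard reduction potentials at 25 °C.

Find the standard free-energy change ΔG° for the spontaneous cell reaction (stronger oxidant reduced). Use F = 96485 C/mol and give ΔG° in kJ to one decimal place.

-257.6 kJ

Cr³⁺/Cr²⁺ (E° = -0.40 V) is the cathode; Li⁺/Li (E° = -3.07 V) is the anode, so E°cell = +2.67 V.
Balancing electrons gives n = 1 (lcm of 1 and 1).
ΔG° = −nFE° = −(1)(96485)(+2.67) = -257,615 J = -257.6 kJ.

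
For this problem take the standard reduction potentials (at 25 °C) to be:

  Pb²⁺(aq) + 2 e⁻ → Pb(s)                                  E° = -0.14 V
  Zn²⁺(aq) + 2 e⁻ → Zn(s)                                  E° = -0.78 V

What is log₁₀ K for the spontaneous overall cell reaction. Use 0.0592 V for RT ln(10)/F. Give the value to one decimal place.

Cathode: Pb²⁺/Pb; anode: Zn²⁺/Zn. E°cell = +0.64 V, n = 2.
log K = nE°cell / 0.0592 = (2)(+0.64) / 0.0592 = 21.6.

21.6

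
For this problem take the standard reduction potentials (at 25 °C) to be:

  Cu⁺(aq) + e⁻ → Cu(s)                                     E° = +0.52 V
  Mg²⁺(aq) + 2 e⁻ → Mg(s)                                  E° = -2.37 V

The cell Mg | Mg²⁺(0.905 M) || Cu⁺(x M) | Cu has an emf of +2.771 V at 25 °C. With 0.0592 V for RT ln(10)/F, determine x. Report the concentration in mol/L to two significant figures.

0.0093 M

Cu⁺/Cu is the cathode, Mg²⁺/Mg the anode: E°cell = +2.89 V, n = 2.
Overall reaction: 2 Cu⁺(aq) + Mg(s) → 2 Cu(s) + Mg²⁺(aq); Q = [Mg²⁺]^1/[Cu⁺]^2.
From E = E° − (0.0592/n) log Q: log Q = (E° − E)·n/0.0592 = (+2.89 − (+2.771))·2/0.0592 = 4.0203.
So 2·log[Cu⁺] = 1·log(0.905) − log Q = -0.0434 − (4.0203) = -4.0637; log[Cu⁺] = -4.0637 / 2 = -2.0318; [Cu⁺] = 10^(-2.0318) ≈ 0.0093 M.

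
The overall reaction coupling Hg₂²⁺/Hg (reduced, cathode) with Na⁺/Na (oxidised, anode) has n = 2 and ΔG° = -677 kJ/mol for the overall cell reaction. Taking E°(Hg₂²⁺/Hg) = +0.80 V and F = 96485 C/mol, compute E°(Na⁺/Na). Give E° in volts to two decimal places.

-2.71 V

E°cell = −ΔG°/(nF) = −(-677×10³)/((2)(96485)) = +3.508 V.
Since Hg₂²⁺/Hg is the cathode and Na⁺/Na the anode, E°cell = E°(Hg₂²⁺/Hg) − E°(Na⁺/Na).
So E°(Na⁺/Na) = E°(Hg₂²⁺/Hg) − E°cell = (+0.80) − (+3.508) = -2.71 V.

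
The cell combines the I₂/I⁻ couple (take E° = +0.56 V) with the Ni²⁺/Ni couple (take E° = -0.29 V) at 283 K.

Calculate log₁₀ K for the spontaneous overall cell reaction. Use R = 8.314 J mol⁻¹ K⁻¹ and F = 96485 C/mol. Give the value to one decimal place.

30.3

Cathode: I₂/I⁻; anode: Ni²⁺/Ni. E°cell = (+0.56) − (-0.29) = +0.85 V, with n = 2.
ΔG° = −nFE° = −RT ln K, so ln K = nFE°/(RT) = (2)(96485)(+0.85) / ((8.314)(283)) = 69.713.
log₁₀ K = 69.713 / ln 10 = 30.3.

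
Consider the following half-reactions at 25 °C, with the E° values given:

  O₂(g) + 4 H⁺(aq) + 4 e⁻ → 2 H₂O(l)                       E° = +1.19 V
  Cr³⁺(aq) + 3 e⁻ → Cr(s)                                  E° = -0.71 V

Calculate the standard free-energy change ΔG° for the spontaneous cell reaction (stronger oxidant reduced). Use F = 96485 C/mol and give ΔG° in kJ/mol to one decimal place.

-2199.9 kJ/mol

O₂/H₂O (E° = +1.19 V) is the cathode; Cr³⁺/Cr (E° = -0.71 V) is the anode, so E°cell = +1.90 V.
Balancing electrons gives n = 12 (lcm of 4 and 3).
ΔG° = −nFE° = −(12)(96485)(+1.90) = -2,199,858 J = -2199.9 kJ/mol.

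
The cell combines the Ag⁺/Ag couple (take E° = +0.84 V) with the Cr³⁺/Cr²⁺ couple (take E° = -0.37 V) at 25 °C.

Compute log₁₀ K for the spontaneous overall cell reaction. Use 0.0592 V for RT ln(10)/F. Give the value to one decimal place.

Cathode: Ag⁺/Ag; anode: Cr³⁺/Cr²⁺. E°cell = +1.21 V, n = 1.
log K = nE°cell / 0.0592 = (1)(+1.21) / 0.0592 = 20.4.

20.4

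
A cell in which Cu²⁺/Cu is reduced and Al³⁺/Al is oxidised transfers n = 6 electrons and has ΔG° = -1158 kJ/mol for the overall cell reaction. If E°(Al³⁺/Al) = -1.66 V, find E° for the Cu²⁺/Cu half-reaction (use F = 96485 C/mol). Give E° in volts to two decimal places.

E°cell = −ΔG°/(nF) = −(-1158×10³)/((6)(96485)) = +2.000 V.
Since Cu²⁺/Cu is the cathode and Al³⁺/Al the anode, E°cell = E°(Cu²⁺/Cu) − E°(Al³⁺/Al).
So E°(Cu²⁺/Cu) = E°cell + E°(Al³⁺/Al) = +2.000 + (-1.66) = +0.34 V.

+0.34 V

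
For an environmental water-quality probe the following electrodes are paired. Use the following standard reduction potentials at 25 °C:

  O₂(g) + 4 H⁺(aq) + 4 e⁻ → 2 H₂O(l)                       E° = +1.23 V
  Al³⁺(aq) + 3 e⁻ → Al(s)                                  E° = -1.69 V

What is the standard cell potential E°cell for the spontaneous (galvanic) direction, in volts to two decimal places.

+2.92 V

The O₂/H₂O couple has the higher reduction potential, so it is the cathode; Al³⁺/Al is oxidised at the anode.
E°cell = E°(cathode) − E°(anode) = (+1.23) − (-1.69) = +2.92 V.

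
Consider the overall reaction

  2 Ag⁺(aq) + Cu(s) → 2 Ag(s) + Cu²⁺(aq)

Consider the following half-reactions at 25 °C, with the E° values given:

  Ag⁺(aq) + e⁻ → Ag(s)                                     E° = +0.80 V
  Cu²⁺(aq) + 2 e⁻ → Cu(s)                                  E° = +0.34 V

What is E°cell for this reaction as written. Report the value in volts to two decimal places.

+0.46 V

The Ag⁺/Ag couple has the higher reduction potential, so it is the cathode; Cu²⁺/Cu is oxidised at the anode.
E°cell = E°(cathode) − E°(anode) = (+0.80) − (+0.34) = +0.46 V.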